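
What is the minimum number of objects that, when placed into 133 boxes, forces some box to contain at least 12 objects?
n = (12 − 1)·133 + 1 = 1464

By the generalised pigeonhole principle, to guarantee some box contains ≥ r objects we need more than (r − 1) · k objects total. Threshold: n = (r − 1) · k + 1. With r = 12 and k = 133: n = 11 · 133 + 1 = 1463 + 1 = 1464. For n = 1463 = 11 · 133, we can put exactly 11 objects in every box, avoiding 12 in any single one — so 1464 is tight.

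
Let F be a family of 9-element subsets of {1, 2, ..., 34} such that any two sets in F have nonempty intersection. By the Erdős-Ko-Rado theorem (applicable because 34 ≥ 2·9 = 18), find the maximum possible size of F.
max |F| = C(33, 8) = 13884156

Erdős-Ko-Rado (1961): when n ≥ 2k, max |F| = C(n−1, k−1). The bound is attained by the star {A : i ∈ A} for any fixed i ∈ [n]. Here C(34−1, 9−1) = C(33, 8) = 13884156.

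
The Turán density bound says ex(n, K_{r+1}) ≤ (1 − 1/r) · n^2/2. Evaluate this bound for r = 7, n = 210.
Turán density bound = (6/7) · 210^2/2 = 18900

Turán's theorem: ex(n, K_{r+1}) is achieved by the complete r-partite Turán graph T(n, r) with parts as balanced as possible, and is at most (1 − 1/r) · n^2/2. For r = 7, n = 210: the density bound is (6/7) · 44100/2 = 18900. Since 7 ∣ 210, the Turán graph T(210, 7) has parts of equal size 30, and its edge count e(T(210, 7)) = 18900 attains the density bound exactly.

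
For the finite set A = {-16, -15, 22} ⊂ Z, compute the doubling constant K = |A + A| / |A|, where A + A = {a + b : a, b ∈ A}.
K = |A + A| / |A| = 6/3 = 2

Enumerate A + A = {a + b : a, b ∈ A}. With |A| = 3, there are |A|^2 = 9 ordered sum pairs; collecting distinct values, A + A = {-32, -31, -30, 6, 7, 44}, so |A + A| = 6. Thus K = 6/3 = 2. For comparison, the minimum possible |A + A| over all 3-element sets is 2·3 − 1 = 5 (so min K = 5/3), attained only by arithmetic progressions.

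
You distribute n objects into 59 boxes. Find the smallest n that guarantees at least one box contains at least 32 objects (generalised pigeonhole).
n = (32 − 1)·59 + 1 = 1830

By the generalised pigeonhole principle, to guarantee some box contains ≥ r objects we need more than (r − 1) · k objects total. Threshold: n = (r − 1) · k + 1. With r = 32 and k = 59: n = 31 · 59 + 1 = 1829 + 1 = 1830. For n = 1829 = 31 · 59, we can put exactly 31 objects in every box, avoiding 32 in any single one — so 1830 is tight.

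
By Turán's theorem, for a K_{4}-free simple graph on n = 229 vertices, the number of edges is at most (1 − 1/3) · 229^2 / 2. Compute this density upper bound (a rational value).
Turán density bound = (2/3) · 229^2/2 = 52441/3 ≈ 17480.3333

Turán's theorem: ex(n, K_{r+1}) is achieved by the complete r-partite Turán graph T(n, r) with parts as balanced as possible, and is at most (1 − 1/r) · n^2/2. For r = 3, n = 229: the density bound is (2/3) · 52441/2 = 52441/3 ≈ 17480.3333. The integer-valued extremum is e(T(229, 3)) = 17480, which is strictly less than the density bound 52441/3 since 3 ∤ 229 (the parts of T(229, 3) cannot all be equal).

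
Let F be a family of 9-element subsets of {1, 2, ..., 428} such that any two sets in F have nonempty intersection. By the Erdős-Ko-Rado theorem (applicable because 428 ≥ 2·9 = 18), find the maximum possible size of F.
max |F| = C(427, 8) = 25659958042163025

The Erdős-Ko-Rado theorem states: for n ≥ 2k, an intersecting family of k-subsets of an n-element set has size at most C(n − 1, k − 1), with equality for 'star' families {A ⊆ [n] : |A| = k, i ∈ A} (fix an element i). For n = 428, k = 9: C(427, 8) = 25659958042163025.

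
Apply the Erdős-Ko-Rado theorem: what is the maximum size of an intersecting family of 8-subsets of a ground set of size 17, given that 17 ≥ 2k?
max |F| = C(16, 7) = 11440

Erdős-Ko-Rado (1961): when n ≥ 2k, max |F| = C(n−1, k−1). The bound is attained by the star {A : i ∈ A} for any fixed i ∈ [n]. Here C(17−1, 8−1) = C(16, 7) = 11440.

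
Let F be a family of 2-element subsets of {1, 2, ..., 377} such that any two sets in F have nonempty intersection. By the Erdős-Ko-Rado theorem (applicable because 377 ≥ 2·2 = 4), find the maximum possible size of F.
max |F| = C(376, 1) = 376

Erdős-Ko-Rado (1961): when n ≥ 2k, max |F| = C(n−1, k−1). The bound is attained by the star {A : i ∈ A} for any fixed i ∈ [n]. Here C(377−1, 2−1) = C(376, 1) = 376.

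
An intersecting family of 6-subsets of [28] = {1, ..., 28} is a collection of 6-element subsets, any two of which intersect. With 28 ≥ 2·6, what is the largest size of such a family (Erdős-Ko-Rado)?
max |F| = C(27, 5) = 80730

The Erdős-Ko-Rado theorem states: for n ≥ 2k, an intersecting family of k-subsets of an n-element set has size at most C(n − 1, k − 1), with equality for 'star' families {A ⊆ [n] : |A| = k, i ∈ A} (fix an element i). For n = 28, k = 6: C(27, 5) = 80730.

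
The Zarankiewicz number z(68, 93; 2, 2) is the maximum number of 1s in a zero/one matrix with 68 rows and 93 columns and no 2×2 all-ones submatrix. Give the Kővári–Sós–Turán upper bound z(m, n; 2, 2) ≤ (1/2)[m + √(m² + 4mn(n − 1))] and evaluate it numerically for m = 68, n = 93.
z(68, 93; 2, 2) ≤ (1/2)[68 + √(68² + 4·68·93·92)] = (1/2)[68 + √2331856] = 797.5208

Kővári–Sós–Turán: let r_1, ..., r_68 be the row sums and z = Σ r_i the total number of 1s. Each pair of columns can share at most one row with both entries 1 (else a 2×2 all-ones block appears), so Σ_i C(r_i, 2) ≤ C(93, 2) = 4278. By convexity Σ_i C(r_i, 2) ≥ 68·C(z/68, 2) = z(z − 68)/(2·68), giving z² − 68z − 68·93·92 ≤ 0 and hence z ≤ (1/2)[68 + √(4624 + 4·581808)] = (1/2)[68 + √2331856] ≈ (1/2)(68 + 1527.0416) = 797.5208.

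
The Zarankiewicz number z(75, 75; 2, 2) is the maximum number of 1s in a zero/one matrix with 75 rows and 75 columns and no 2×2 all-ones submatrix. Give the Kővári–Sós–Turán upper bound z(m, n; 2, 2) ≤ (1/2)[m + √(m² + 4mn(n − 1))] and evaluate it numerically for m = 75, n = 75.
z(75, 75; 2, 2) ≤ (1/2)[75 + √(75² + 4·75·75·74)] = (1/2)[75 + √1670625] = 683.7633

Kővári–Sós–Turán: let r_1, ..., r_75 be the row sums and z = Σ r_i the total number of 1s. Each pair of columns can share at most one row with both entries 1 (else a 2×2 all-ones block appears), so Σ_i C(r_i, 2) ≤ C(75, 2) = 2775. By convexity Σ_i C(r_i, 2) ≥ 75·C(z/75, 2) = z(z − 75)/(2·75), giving z² − 75z − 75·75·74 ≤ 0 and hence z ≤ (1/2)[75 + √(5625 + 4·416250)] = (1/2)[75 + √1670625] ≈ (1/2)(75 + 1292.5266) = 683.7633.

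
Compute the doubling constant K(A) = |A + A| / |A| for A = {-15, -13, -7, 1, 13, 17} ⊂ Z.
K = |A + A| / |A| = 19/6

Enumerate A + A = {a + b : a, b ∈ A}. With |A| = 6, there are |A|^2 = 36 ordered sum pairs; collecting distinct values, A + A = {-30, -28, -26, -22, -20, -14, -12, -6, -2, 0, 2, 4, 6, 10, 14, 18, 26, 30, 34}, so |A + A| = 19. Thus K = 19/6. For comparison, the minimum possible |A + A| over all 6-element sets is 2·6 − 1 = 11 (so min K = 11/6), attained only by arithmetic progressions.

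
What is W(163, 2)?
W(163, 2) = 163 + 1 = 164

A 2-term AP is any pair of integers, so a monochromatic 2-AP exists iff some colour is used at least twice. With 163 colours, the colouring i ↦ i on {1, ..., 163} uses each colour once, avoiding any monochromatic pair, so W(163, 2) > 163. For {1, ..., 164}, pigeonhole forces two integers of the same colour, which form a monochromatic 2-AP. Hence W(163, 2) = 164.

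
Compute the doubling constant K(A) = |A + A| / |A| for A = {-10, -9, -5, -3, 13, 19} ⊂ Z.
K = |A + A| / |A| = 20/6 = 10/3

Enumerate A + A = {a + b : a, b ∈ A}. With |A| = 6, there are |A|^2 = 36 ordered sum pairs; collecting distinct values, A + A = {-20, -19, -18, -15, -14, -13, -12, -10, -8, -6, 3, 4, 8, 9, 10, 14, 16, 26, 32, 38}, so |A + A| = 20. Thus K = 20/6 = 10/3. For comparison, the minimum possible |A + A| over all 6-element sets is 2·6 − 1 = 11 (so min K = 11/6), attained only by arithmetic progressions.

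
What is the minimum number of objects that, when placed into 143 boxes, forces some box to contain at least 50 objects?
n = (50 − 1)·143 + 1 = 7008

By the generalised pigeonhole principle, to guarantee some box contains ≥ r objects we need more than (r − 1) · k objects total. Threshold: n = (r − 1) · k + 1. With r = 50 and k = 143: n = 49 · 143 + 1 = 7007 + 1 = 7008. For n = 7007 = 49 · 143, we can put exactly 49 objects in every box, avoiding 50 in any single one — so 7008 is tight.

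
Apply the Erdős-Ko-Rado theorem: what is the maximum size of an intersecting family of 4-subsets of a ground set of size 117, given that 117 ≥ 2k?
max |F| = C(116, 3) = 253460

Erdős-Ko-Rado (1961): when n ≥ 2k, max |F| = C(n−1, k−1). The bound is attained by the star {A : i ∈ A} for any fixed i ∈ [n]. Here C(117−1, 4−1) = C(116, 3) = 253460.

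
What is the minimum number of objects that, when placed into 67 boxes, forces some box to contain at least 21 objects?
n = (21 − 1)·67 + 1 = 1341

By the generalised pigeonhole principle, to guarantee some box contains ≥ r objects we need more than (r − 1) · k objects total. Threshold: n = (r − 1) · k + 1. With r = 21 and k = 67: n = 20 · 67 + 1 = 1340 + 1 = 1341. For n = 1340 = 20 · 67, we can put exactly 20 objects in every box, avoiding 21 in any single one — so 1341 is tight.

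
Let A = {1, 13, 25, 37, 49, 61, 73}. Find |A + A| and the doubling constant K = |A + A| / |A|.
K = |A + A| / |A| = 13/7

Enumerate A + A = {a + b : a, b ∈ A}. With |A| = 7, there are |A|^2 = 49 ordered sum pairs; collecting distinct values, A + A = {2, 14, 26, 38, 50, 62, 74, 86, 98, 110, 122, 134, 146}, so |A + A| = 13. Thus K = 13/7. Here |A + A| = 2|A| − 1 = 13, the minimum possible — so K = 13/7 is minimal, which holds iff A is an arithmetic progression.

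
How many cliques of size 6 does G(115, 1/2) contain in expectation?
E[# K_6] = C(115, 6) · (1/2)^C(6, 2) = 2813729380 / 2^15 = 703432345/8192 ≈ 85868.206177

For each 6-subset S of vertices (there are C(115, 6) = 2813729380 such S), let X_S = 1 if S induces a K_6 (all C(6, 2) = 15 edges present). Then P(X_S = 1) = (1/2)^15 = 1/32768. By linearity of expectation, E[# K_6] = C(115, 6) · (1/2)^15 = 2813729380 / 32768 = 703432345/8192 ≈ 85868.206177.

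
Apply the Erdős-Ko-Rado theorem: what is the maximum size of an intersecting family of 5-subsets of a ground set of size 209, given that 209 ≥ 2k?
max |F| = C(208, 4) = 75760620

The Erdős-Ko-Rado theorem states: for n ≥ 2k, an intersecting family of k-subsets of an n-element set has size at most C(n − 1, k − 1), with equality for 'star' families {A ⊆ [n] : |A| = k, i ∈ A} (fix an element i). For n = 209, k = 5: C(208, 4) = 75760620.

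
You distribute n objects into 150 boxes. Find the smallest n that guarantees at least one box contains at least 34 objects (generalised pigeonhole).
n = (34 − 1)·150 + 1 = 4951

By the generalised pigeonhole principle, to guarantee some box contains ≥ r objects we need more than (r − 1) · k objects total. Threshold: n = (r − 1) · k + 1. With r = 34 and k = 150: n = 33 · 150 + 1 = 4950 + 1 = 4951. For n = 4950 = 33 · 150, we can put exactly 33 objects in every box, avoiding 34 in any single one — so 4951 is tight.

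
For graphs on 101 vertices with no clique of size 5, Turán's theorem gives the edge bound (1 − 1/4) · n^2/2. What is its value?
Turán density bound = (3/4) · 101^2/2 = 30603/8 ≈ 3825.375

Turán's theorem: ex(n, K_{r+1}) is achieved by the complete r-partite Turán graph T(n, r) with parts as balanced as possible, and is at most (1 − 1/r) · n^2/2. For r = 4, n = 101: the density bound is (3/4) · 10201/2 = 30603/8 ≈ 3825.375. The integer-valued extremum is e(T(101, 4)) = 3825, which is strictly less than the density bound 30603/8 since 4 ∤ 101 (the parts of T(101, 4) cannot all be equal).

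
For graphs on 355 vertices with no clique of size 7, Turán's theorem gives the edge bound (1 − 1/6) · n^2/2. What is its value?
Turán density bound = (5/6) · 355^2/2 = 630125/12 ≈ 52510.4167

Turán's theorem: ex(n, K_{r+1}) is achieved by the complete r-partite Turán graph T(n, r) with parts as balanced as possible, and is at most (1 − 1/r) · n^2/2. For r = 6, n = 355: the density bound is (5/6) · 126025/2 = 630125/12 ≈ 52510.4167. The integer-valued extremum is e(T(355, 6)) = 52510, which is strictly less than the density bound 630125/12 since 6 ∤ 355 (the parts of T(355, 6) cannot all be equal).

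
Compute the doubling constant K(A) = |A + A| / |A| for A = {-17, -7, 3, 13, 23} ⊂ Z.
K = |A + A| / |A| = 9/5

Enumerate A + A = {a + b : a, b ∈ A}. With |A| = 5, there are |A|^2 = 25 ordered sum pairs; collecting distinct values, A + A = {-34, -24, -14, -4, 6, 16, 26, 36, 46}, so |A + A| = 9. Thus K = 9/5. Here |A + A| = 2|A| − 1 = 9, the minimum possible — so K = 9/5 is minimal, which holds iff A is an arithmetic progression.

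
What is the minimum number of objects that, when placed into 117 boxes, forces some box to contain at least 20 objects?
n = (20 − 1)·117 + 1 = 2224

By the generalised pigeonhole principle, to guarantee some box contains ≥ r objects we need more than (r − 1) · k objects total. Threshold: n = (r − 1) · k + 1. With r = 20 and k = 117: n = 19 · 117 + 1 = 2223 + 1 = 2224. For n = 2223 = 19 · 117, we can put exactly 19 objects in every box, avoiding 20 in any single one — so 2224 is tight.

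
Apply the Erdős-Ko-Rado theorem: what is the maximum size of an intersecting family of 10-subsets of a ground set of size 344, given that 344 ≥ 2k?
max |F| = C(343, 9) = 162899920753439870

Erdős-Ko-Rado (1961): when n ≥ 2k, max |F| = C(n−1, k−1). The bound is attained by the star {A : i ∈ A} for any fixed i ∈ [n]. Here C(344−1, 10−1) = C(343, 9) = 162899920753439870.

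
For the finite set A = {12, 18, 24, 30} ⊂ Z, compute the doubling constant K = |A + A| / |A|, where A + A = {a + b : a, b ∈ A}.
K = |A + A| / |A| = 7/4

Enumerate A + A = {a + b : a, b ∈ A}. With |A| = 4, there are |A|^2 = 16 ordered sum pairs; collecting distinct values, A + A = {24, 30, 36, 42, 48, 54, 60}, so |A + A| = 7. Thus K = 7/4. Here |A + A| = 2|A| − 1 = 7, the minimum possible — so K = 7/4 is minimal, which holds iff A is an arithmetic progression.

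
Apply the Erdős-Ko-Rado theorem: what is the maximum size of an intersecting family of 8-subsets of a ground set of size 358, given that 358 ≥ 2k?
max |F| = C(357, 7) = 138211371966096

Erdős-Ko-Rado (1961): when n ≥ 2k, max |F| = C(n−1, k−1). The bound is attained by the star {A : i ∈ A} for any fixed i ∈ [n]. Here C(358−1, 8−1) = C(357, 7) = 138211371966096.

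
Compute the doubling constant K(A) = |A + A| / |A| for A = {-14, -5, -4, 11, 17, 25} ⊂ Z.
K = |A + A| / |A| = 21/6 = 7/2

Enumerate A + A = {a + b : a, b ∈ A}. With |A| = 6, there are |A|^2 = 36 ordered sum pairs; collecting distinct values, A + A = {-28, -19, -18, -10, -9, -8, -3, 3, 6, 7, 11, 12, 13, 20, 21, 22, 28, 34, 36, 42, 50}, so |A + A| = 21. Thus K = 21/6 = 7/2. For comparison, the minimum possible |A + A| over all 6-element sets is 2·6 − 1 = 11 (so min K = 11/6), attained only by arithmetic progressions.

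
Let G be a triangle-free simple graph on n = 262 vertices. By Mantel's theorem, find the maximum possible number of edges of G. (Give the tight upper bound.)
ex(262, K_3) = ⌊262^2/4⌋ = 17161

Mantel (1907): a triangle-free graph on n vertices has at most ⌊n^2/4⌋ edges, with equality for the complete bipartite graph K_{⌊n/2⌋, ⌈n/2⌉}. For n = 262: ⌊262^2/4⌋ = ⌊68644/4⌋ = 17161. The extremal graph is K_{131, 131}, which has 131·131 = 17161 edges.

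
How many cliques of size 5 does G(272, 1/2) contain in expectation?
E[# K_5] = C(272, 5) · (1/2)^C(5, 2) = 11956602384 / 2^10 = 747287649/64 = 11676369.515625

For each 5-subset S of vertices (there are C(272, 5) = 11956602384 such S), let X_S = 1 if S induces a K_5 (all C(5, 2) = 10 edges present). Then P(X_S = 1) = (1/2)^10 = 1/1024. By linearity of expectation, E[# K_5] = C(272, 5) · (1/2)^10 = 11956602384 / 1024 = 747287649/64 = 11676369.515625.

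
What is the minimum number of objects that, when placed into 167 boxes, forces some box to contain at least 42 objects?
n = (42 − 1)·167 + 1 = 6848

By the generalised pigeonhole principle, to guarantee some box contains ≥ r objects we need more than (r − 1) · k objects total. Threshold: n = (r − 1) · k + 1. With r = 42 and k = 167: n = 41 · 167 + 1 = 6847 + 1 = 6848. For n = 6847 = 41 · 167, we can put exactly 41 objects in every box, avoiding 42 in any single one — so 6848 is tight.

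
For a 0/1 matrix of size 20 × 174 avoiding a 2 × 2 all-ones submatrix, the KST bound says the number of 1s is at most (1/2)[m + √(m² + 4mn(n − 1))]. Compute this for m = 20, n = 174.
z(20, 174; 2, 2) ≤ (1/2)[20 + √(20² + 4·20·174·173)] = (1/2)[20 + √2408560] = 785.9768

Kővári–Sós–Turán: let r_1, ..., r_20 be the row sums and z = Σ r_i the total number of 1s. Each pair of columns can share at most one row with both entries 1 (else a 2×2 all-ones block appears), so Σ_i C(r_i, 2) ≤ C(174, 2) = 15051. By convexity Σ_i C(r_i, 2) ≥ 20·C(z/20, 2) = z(z − 20)/(2·20), giving z² − 20z − 20·174·173 ≤ 0 and hence z ≤ (1/2)[20 + √(400 + 4·602040)] = (1/2)[20 + √2408560] ≈ (1/2)(20 + 1551.9536) = 785.9768.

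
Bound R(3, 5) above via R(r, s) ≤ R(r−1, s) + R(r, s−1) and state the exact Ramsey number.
R(3, 5) ≤ R(2, 5) + R(3, 4) = 5 + 9 = 14; exact value R(3, 5) = 14.

The Erdős–Szekeres recurrence R(r, s) ≤ R(r−1, s) + R(r, s−1) applied to (r, s) = (3, 5) gives
  R(3, 5) ≤ R(2, 5) + R(3, 4) = 5 + 9 = 14.
(Recall R(2, k) = k and R is symmetric.) Here the recurrence bound is tight: a matching lower-bound construction on K_{13} shows R(3, 5) > 13, so R(3, 5) = 14 exactly.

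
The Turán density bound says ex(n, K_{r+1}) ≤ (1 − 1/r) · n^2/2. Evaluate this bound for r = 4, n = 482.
Turán density bound = (3/4) · 482^2/2 = 174243/2 ≈ 87121.5

Turán's theorem: ex(n, K_{r+1}) is achieved by the complete r-partite Turán graph T(n, r) with parts as balanced as possible, and is at most (1 − 1/r) · n^2/2. For r = 4, n = 482: the density bound is (3/4) · 232324/2 = 174243/2 ≈ 87121.5. The integer-valued extremum is e(T(482, 4)) = 87121, which is strictly less than the density bound 174243/2 since 4 ∤ 482 (the parts of T(482, 4) cannot all be equal).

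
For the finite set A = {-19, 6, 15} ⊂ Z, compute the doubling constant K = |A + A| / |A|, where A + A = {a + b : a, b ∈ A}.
K = |A + A| / |A| = 6/3 = 2

Enumerate A + A = {a + b : a, b ∈ A}. With |A| = 3, there are |A|^2 = 9 ordered sum pairs; collecting distinct values, A + A = {-38, -13, -4, 12, 21, 30}, so |A + A| = 6. Thus K = 6/3 = 2. For comparison, the minimum possible |A + A| over all 3-element sets is 2·3 − 1 = 5 (so min K = 5/3), attained only by arithmetic progressions.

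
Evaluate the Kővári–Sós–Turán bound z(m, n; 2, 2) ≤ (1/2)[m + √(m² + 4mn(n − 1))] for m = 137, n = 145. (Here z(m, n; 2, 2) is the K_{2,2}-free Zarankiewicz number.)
z(137, 145; 2, 2) ≤ (1/2)[137 + √(137² + 4·137·145·144)] = (1/2)[137 + √11461009] = 1761.2056

Kővári–Sós–Turán: let r_1, ..., r_137 be the row sums and z = Σ r_i the total number of 1s. Each pair of columns can share at most one row with both entries 1 (else a 2×2 all-ones block appears), so Σ_i C(r_i, 2) ≤ C(145, 2) = 10440. By convexity Σ_i C(r_i, 2) ≥ 137·C(z/137, 2) = z(z − 137)/(2·137), giving z² − 137z − 137·145·144 ≤ 0 and hence z ≤ (1/2)[137 + √(18769 + 4·2860560)] = (1/2)[137 + √11461009] ≈ (1/2)(137 + 3385.4112) = 1761.2056.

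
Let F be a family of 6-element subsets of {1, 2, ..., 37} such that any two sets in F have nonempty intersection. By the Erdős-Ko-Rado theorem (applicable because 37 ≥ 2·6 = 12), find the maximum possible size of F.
max |F| = C(36, 5) = 376992

The Erdős-Ko-Rado theorem states: for n ≥ 2k, an intersecting family of k-subsets of an n-element set has size at most C(n − 1, k − 1), with equality for 'star' families {A ⊆ [n] : |A| = k, i ∈ A} (fix an element i). For n = 37, k = 6: C(36, 5) = 376992.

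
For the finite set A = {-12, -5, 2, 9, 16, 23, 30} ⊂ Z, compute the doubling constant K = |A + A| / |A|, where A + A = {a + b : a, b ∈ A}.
K = |A + A| / |A| = 13/7

Enumerate A + A = {a + b : a, b ∈ A}. With |A| = 7, there are |A|^2 = 49 ordered sum pairs; collecting distinct values, A + A = {-24, -17, -10, -3, 4, 11, 18, 25, 32, 39, 46, 53, 60}, so |A + A| = 13. Thus K = 13/7. Here |A + A| = 2|A| − 1 = 13, the minimum possible — so K = 13/7 is minimal, which holds iff A is an arithmetic progression.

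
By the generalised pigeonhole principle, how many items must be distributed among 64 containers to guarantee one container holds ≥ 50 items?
n = (50 − 1)·64 + 1 = 3137

By the generalised pigeonhole principle, to guarantee some box contains ≥ r objects we need more than (r − 1) · k objects total. Threshold: n = (r − 1) · k + 1. With r = 50 and k = 64: n = 49 · 64 + 1 = 3136 + 1 = 3137. For n = 3136 = 49 · 64, we can put exactly 49 objects in every box, avoiding 50 in any single one — so 3137 is tight.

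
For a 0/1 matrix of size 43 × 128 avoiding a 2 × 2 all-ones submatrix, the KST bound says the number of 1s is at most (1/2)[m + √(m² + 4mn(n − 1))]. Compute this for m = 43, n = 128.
z(43, 128; 2, 2) ≤ (1/2)[43 + √(43² + 4·43·128·127)] = (1/2)[43 + √2797881] = 857.8434

Kővári–Sós–Turán: let r_1, ..., r_43 be the row sums and z = Σ r_i the total number of 1s. Each pair of columns can share at most one row with both entries 1 (else a 2×2 all-ones block appears), so Σ_i C(r_i, 2) ≤ C(128, 2) = 8128. By convexity Σ_i C(r_i, 2) ≥ 43·C(z/43, 2) = z(z − 43)/(2·43), giving z² − 43z − 43·128·127 ≤ 0 and hence z ≤ (1/2)[43 + √(1849 + 4·699008)] = (1/2)[43 + √2797881] ≈ (1/2)(43 + 1672.6868) = 857.8434.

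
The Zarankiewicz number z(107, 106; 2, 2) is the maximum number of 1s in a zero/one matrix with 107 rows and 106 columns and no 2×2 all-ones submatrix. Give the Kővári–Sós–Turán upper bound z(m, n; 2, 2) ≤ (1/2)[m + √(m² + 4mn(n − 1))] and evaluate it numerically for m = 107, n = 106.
z(107, 106; 2, 2) ≤ (1/2)[107 + √(107² + 4·107·106·105)] = (1/2)[107 + √4775089] = 1146.0989

Kővári–Sós–Turán: let r_1, ..., r_107 be the row sums and z = Σ r_i the total number of 1s. Each pair of columns can share at most one row with both entries 1 (else a 2×2 all-ones block appears), so Σ_i C(r_i, 2) ≤ C(106, 2) = 5565. By convexity Σ_i C(r_i, 2) ≥ 107·C(z/107, 2) = z(z − 107)/(2·107), giving z² − 107z − 107·106·105 ≤ 0 and hence z ≤ (1/2)[107 + √(11449 + 4·1190910)] = (1/2)[107 + √4775089] ≈ (1/2)(107 + 2185.1977) = 1146.0989.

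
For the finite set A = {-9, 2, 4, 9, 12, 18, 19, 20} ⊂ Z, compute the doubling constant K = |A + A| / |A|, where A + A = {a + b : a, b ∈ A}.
K = |A + A| / |A| = 31/8

Enumerate A + A = {a + b : a, b ∈ A}. With |A| = 8, there are |A|^2 = 64 ordered sum pairs; collecting distinct values, A + A = {-18, -7, -5, 0, 3, 4, 6, 8, 9, 10, 11, 13, 14, 16, 18, 20, 21, 22, 23, 24, 27, 28, 29, 30, 31, 32, 36, 37, 38, 39, 40}, so |A + A| = 31. Thus K = 31/8. For comparison, the minimum possible |A + A| over all 8-element sets is 2·8 − 1 = 15 (so min K = 15/8), attained only by arithmetic progressions.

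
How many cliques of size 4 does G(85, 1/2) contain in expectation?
E[# K_4] = C(85, 4) · (1/2)^C(4, 2) = 2024785 / 2^6 = 31637.265625

For each 4-subset S of vertices (there are C(85, 4) = 2024785 such S), let X_S = 1 if S induces a K_4 (all C(4, 2) = 6 edges present). Then P(X_S = 1) = (1/2)^6 = 1/64. By linearity of expectation, E[# K_4] = C(85, 4) · (1/2)^6 = 2024785 / 64 = 31637.265625.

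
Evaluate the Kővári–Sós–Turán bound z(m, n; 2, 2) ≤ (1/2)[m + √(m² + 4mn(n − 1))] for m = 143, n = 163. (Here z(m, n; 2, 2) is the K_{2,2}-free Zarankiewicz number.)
z(143, 163; 2, 2) ≤ (1/2)[143 + √(143² + 4·143·163·162)] = (1/2)[143 + √15124681] = 2016.0231

Kővári–Sós–Turán: let r_1, ..., r_143 be the row sums and z = Σ r_i the total number of 1s. Each pair of columns can share at most one row with both entries 1 (else a 2×2 all-ones block appears), so Σ_i C(r_i, 2) ≤ C(163, 2) = 13203. By convexity Σ_i C(r_i, 2) ≥ 143·C(z/143, 2) = z(z − 143)/(2·143), giving z² − 143z − 143·163·162 ≤ 0 and hence z ≤ (1/2)[143 + √(20449 + 4·3776058)] = (1/2)[143 + √15124681] ≈ (1/2)(143 + 3889.0463) = 2016.0231.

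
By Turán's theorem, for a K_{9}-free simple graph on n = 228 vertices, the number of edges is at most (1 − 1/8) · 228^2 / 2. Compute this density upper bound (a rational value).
Turán density bound = (7/8) · 228^2/2 = 22743

Turán's theorem: ex(n, K_{r+1}) is achieved by the complete r-partite Turán graph T(n, r) with parts as balanced as possible, and is at most (1 − 1/r) · n^2/2. For r = 8, n = 228: the density bound is (7/8) · 51984/2 = 22743. The integer-valued extremum is e(T(228, 8)) = 22742, which is strictly less than the density bound 22743 since 8 ∤ 228 (the parts of T(228, 8) cannot all be equal).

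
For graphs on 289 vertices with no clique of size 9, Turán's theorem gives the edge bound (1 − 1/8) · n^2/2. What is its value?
Turán density bound = (7/8) · 289^2/2 = 584647/16 ≈ 36540.4375

Turán's theorem: ex(n, K_{r+1}) is achieved by the complete r-partite Turán graph T(n, r) with parts as balanced as possible, and is at most (1 − 1/r) · n^2/2. For r = 8, n = 289: the density bound is (7/8) · 83521/2 = 584647/16 ≈ 36540.4375. The integer-valued extremum is e(T(289, 8)) = 36540, which is strictly less than the density bound 584647/16 since 8 ∤ 289 (the parts of T(289, 8) cannot all be equal).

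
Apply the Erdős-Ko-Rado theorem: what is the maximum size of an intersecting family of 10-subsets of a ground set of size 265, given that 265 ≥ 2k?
max |F| = C(264, 9) = 14955617450039552

Erdős-Ko-Rado (1961): when n ≥ 2k, max |F| = C(n−1, k−1). The bound is attained by the star {A : i ∈ A} for any fixed i ∈ [n]. Here C(265−1, 10−1) = C(264, 9) = 14955617450039552.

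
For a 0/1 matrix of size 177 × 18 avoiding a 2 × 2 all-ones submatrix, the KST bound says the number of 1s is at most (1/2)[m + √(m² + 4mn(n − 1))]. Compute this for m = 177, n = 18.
z(177, 18; 2, 2) ≤ (1/2)[177 + √(177² + 4·177·18·17)] = (1/2)[177 + √247977] = 337.4864

Kővári–Sós–Turán: let r_1, ..., r_177 be the row sums and z = Σ r_i the total number of 1s. Each pair of columns can share at most one row with both entries 1 (else a 2×2 all-ones block appears), so Σ_i C(r_i, 2) ≤ C(18, 2) = 153. By convexity Σ_i C(r_i, 2) ≥ 177·C(z/177, 2) = z(z − 177)/(2·177), giving z² − 177z − 177·18·17 ≤ 0 and hence z ≤ (1/2)[177 + √(31329 + 4·54162)] = (1/2)[177 + √247977] ≈ (1/2)(177 + 497.9729) = 337.4864.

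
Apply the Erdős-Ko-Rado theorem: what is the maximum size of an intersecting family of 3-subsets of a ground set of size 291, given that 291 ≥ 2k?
max |F| = C(290, 2) = 41905

The Erdős-Ko-Rado theorem states: for n ≥ 2k, an intersecting family of k-subsets of an n-element set has size at most C(n − 1, k − 1), with equality for 'star' families {A ⊆ [n] : |A| = k, i ∈ A} (fix an element i). For n = 291, k = 3: C(290, 2) = 41905.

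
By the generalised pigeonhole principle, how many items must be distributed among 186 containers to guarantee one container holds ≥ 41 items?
n = (41 − 1)·186 + 1 = 7441

By the generalised pigeonhole principle, to guarantee some box contains ≥ r objects we need more than (r − 1) · k objects total. Threshold: n = (r − 1) · k + 1. With r = 41 and k = 186: n = 40 · 186 + 1 = 7440 + 1 = 7441. For n = 7440 = 40 · 186, we can put exactly 40 objects in every box, avoiding 41 in any single one — so 7441 is tight.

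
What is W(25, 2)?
W(25, 2) = 25 + 1 = 26

A 2-term AP is any pair of integers, so a monochromatic 2-AP exists iff some colour is used at least twice. With 25 colours, the colouring i ↦ i on {1, ..., 25} uses each colour once, avoiding any monochromatic pair, so W(25, 2) > 25. For {1, ..., 26}, pigeonhole forces two integers of the same colour, which form a monochromatic 2-AP. Hence W(25, 2) = 26.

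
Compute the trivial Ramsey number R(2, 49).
R(2, 49) = 49

R(2, k) = k for all k ≥ 2: in a 2-colouring of K_k, either some edge is red (a red K_2) or all edges are blue (a blue K_k). And K_{48} coloured all-blue has no blue K_49, so R(2, 49) > 48. Hence R(2, 49) = 49.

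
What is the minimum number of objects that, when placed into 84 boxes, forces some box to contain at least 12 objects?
n = (12 − 1)·84 + 1 = 925

By the generalised pigeonhole principle, to guarantee some box contains ≥ r objects we need more than (r − 1) · k objects total. Threshold: n = (r − 1) · k + 1. With r = 12 and k = 84: n = 11 · 84 + 1 = 924 + 1 = 925. For n = 924 = 11 · 84, we can put exactly 11 objects in every box, avoiding 12 in any single one — so 925 is tight.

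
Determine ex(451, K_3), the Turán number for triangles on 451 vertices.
ex(451, K_3) = ⌊451^2/4⌋ = 50850

Mantel (1907): a triangle-free graph on n vertices has at most ⌊n^2/4⌋ edges, with equality for the complete bipartite graph K_{⌊n/2⌋, ⌈n/2⌉}. For n = 451: ⌊451^2/4⌋ = ⌊203401/4⌋ = 50850. The extremal graph is K_{225, 226}, which has 225·226 = 50850 edges.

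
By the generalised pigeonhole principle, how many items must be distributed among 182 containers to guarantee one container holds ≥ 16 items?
n = (16 − 1)·182 + 1 = 2731

By the generalised pigeonhole principle, to guarantee some box contains ≥ r objects we need more than (r − 1) · k objects total. Threshold: n = (r − 1) · k + 1. With r = 16 and k = 182: n = 15 · 182 + 1 = 2730 + 1 = 2731. For n = 2730 = 15 · 182, we can put exactly 15 objects in every box, avoiding 16 in any single one — so 2731 is tight.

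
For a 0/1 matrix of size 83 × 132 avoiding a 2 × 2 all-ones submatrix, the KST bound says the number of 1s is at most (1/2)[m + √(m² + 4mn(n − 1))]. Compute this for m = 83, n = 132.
z(83, 132; 2, 2) ≤ (1/2)[83 + √(83² + 4·83·132·131)] = (1/2)[83 + √5747833] = 1240.2319

Kővári–Sós–Turán: let r_1, ..., r_83 be the row sums and z = Σ r_i the total number of 1s. Each pair of columns can share at most one row with both entries 1 (else a 2×2 all-ones block appears), so Σ_i C(r_i, 2) ≤ C(132, 2) = 8646. By convexity Σ_i C(r_i, 2) ≥ 83·C(z/83, 2) = z(z − 83)/(2·83), giving z² − 83z − 83·132·131 ≤ 0 and hence z ≤ (1/2)[83 + √(6889 + 4·1435236)] = (1/2)[83 + √5747833] ≈ (1/2)(83 + 2397.4639) = 1240.2319.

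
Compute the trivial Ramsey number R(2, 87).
R(2, 87) = 87

R(2, k) = k for all k ≥ 2: in a 2-colouring of K_k, either some edge is red (a red K_2) or all edges are blue (a blue K_k). And K_{86} coloured all-blue has no blue K_87, so R(2, 87) > 86. Hence R(2, 87) = 87.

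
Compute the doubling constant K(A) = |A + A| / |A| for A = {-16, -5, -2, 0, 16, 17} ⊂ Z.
K = |A + A| / |A| = 20/6 = 10/3

Enumerate A + A = {a + b : a, b ∈ A}. With |A| = 6, there are |A|^2 = 36 ordered sum pairs; collecting distinct values, A + A = {-32, -21, -18, -16, -10, -7, -5, -4, -2, 0, 1, 11, 12, 14, 15, 16, 17, 32, 33, 34}, so |A + A| = 20. Thus K = 20/6 = 10/3. For comparison, the minimum possible |A + A| over all 6-element sets is 2·6 − 1 = 11 (so min K = 11/6), attained only by arithmetic progressions.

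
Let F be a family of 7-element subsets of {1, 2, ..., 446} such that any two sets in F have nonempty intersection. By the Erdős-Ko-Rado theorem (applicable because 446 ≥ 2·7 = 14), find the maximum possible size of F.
max |F| = C(445, 6) = 10426240684860

The Erdős-Ko-Rado theorem states: for n ≥ 2k, an intersecting family of k-subsets of an n-element set has size at most C(n − 1, k − 1), with equality for 'star' families {A ⊆ [n] : |A| = k, i ∈ A} (fix an element i). For n = 446, k = 7: C(445, 6) = 10426240684860.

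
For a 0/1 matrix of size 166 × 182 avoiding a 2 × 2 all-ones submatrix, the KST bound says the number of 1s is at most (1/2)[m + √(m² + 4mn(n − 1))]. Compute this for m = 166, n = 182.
z(166, 182; 2, 2) ≤ (1/2)[166 + √(166² + 4·166·182·181)] = (1/2)[166 + √21901044] = 2422.9276

Kővári–Sós–Turán: let r_1, ..., r_166 be the row sums and z = Σ r_i the total number of 1s. Each pair of columns can share at most one row with both entries 1 (else a 2×2 all-ones block appears), so Σ_i C(r_i, 2) ≤ C(182, 2) = 16471. By convexity Σ_i C(r_i, 2) ≥ 166·C(z/166, 2) = z(z − 166)/(2·166), giving z² − 166z − 166·182·181 ≤ 0 and hence z ≤ (1/2)[166 + √(27556 + 4·5468372)] = (1/2)[166 + √21901044] ≈ (1/2)(166 + 4679.8551) = 2422.9276.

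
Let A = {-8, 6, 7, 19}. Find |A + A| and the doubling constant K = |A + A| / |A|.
K = |A + A| / |A| = 10/4 = 5/2

Enumerate A + A = {a + b : a, b ∈ A}. With |A| = 4, there are |A|^2 = 16 ordered sum pairs; collecting distinct values, A + A = {-16, -2, -1, 11, 12, 13, 14, 25, 26, 38}, so |A + A| = 10. Thus K = 10/4 = 5/2. For comparison, the minimum possible |A + A| over all 4-element sets is 2·4 − 1 = 7 (so min K = 7/4), attained only by arithmetic progressions.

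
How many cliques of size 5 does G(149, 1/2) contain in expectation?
E[# K_5] = C(149, 5) · (1/2)^C(5, 2) = 571880029 / 2^10 ≈ 558476.590820

For each 5-subset S of vertices (there are C(149, 5) = 571880029 such S), let X_S = 1 if S induces a K_5 (all C(5, 2) = 10 edges present). Then P(X_S = 1) = (1/2)^10 = 1/1024. By linearity of expectation, E[# K_5] = C(149, 5) · (1/2)^10 = 571880029 / 1024 ≈ 558476.590820.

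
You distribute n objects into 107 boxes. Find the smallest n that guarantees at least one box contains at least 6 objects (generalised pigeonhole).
n = (6 − 1)·107 + 1 = 536

By the generalised pigeonhole principle, to guarantee some box contains ≥ r objects we need more than (r − 1) · k objects total. Threshold: n = (r − 1) · k + 1. With r = 6 and k = 107: n = 5 · 107 + 1 = 535 + 1 = 536. For n = 535 = 5 · 107, we can put exactly 5 objects in every box, avoiding 6 in any single one — so 536 is tight.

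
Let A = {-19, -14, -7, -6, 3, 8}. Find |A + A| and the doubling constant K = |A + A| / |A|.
K = |A + A| / |A| = 20/6 = 10/3

Enumerate A + A = {a + b : a, b ∈ A}. With |A| = 6, there are |A|^2 = 36 ordered sum pairs; collecting distinct values, A + A = {-38, -33, -28, -26, -25, -21, -20, -16, -14, -13, -12, -11, -6, -4, -3, 1, 2, 6, 11, 16}, so |A + A| = 20. Thus K = 20/6 = 10/3. For comparison, the minimum possible |A + A| over all 6-element sets is 2·6 − 1 = 11 (so min K = 11/6), attained only by arithmetic progressions.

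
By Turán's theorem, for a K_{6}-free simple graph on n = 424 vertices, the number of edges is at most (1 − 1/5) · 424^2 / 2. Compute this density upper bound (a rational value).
Turán density bound = (4/5) · 424^2/2 = 359552/5 ≈ 71910.4

Turán's theorem: ex(n, K_{r+1}) is achieved by the complete r-partite Turán graph T(n, r) with parts as balanced as possible, and is at most (1 − 1/r) · n^2/2. For r = 5, n = 424: the density bound is (4/5) · 179776/2 = 359552/5 ≈ 71910.4. The integer-valued extremum is e(T(424, 5)) = 71910, which is strictly less than the density bound 359552/5 since 5 ∤ 424 (the parts of T(424, 5) cannot all be equal).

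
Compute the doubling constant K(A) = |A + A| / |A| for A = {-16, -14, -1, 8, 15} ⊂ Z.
K = |A + A| / |A| = 15/5 = 3

Enumerate A + A = {a + b : a, b ∈ A}. With |A| = 5, there are |A|^2 = 25 ordered sum pairs; collecting distinct values, A + A = {-32, -30, -28, -17, -15, -8, -6, -2, -1, 1, 7, 14, 16, 23, 30}, so |A + A| = 15. Thus K = 15/5 = 3. For comparison, the minimum possible |A + A| over all 5-element sets is 2·5 − 1 = 9 (so min K = 9/5), attained only by arithmetic progressions.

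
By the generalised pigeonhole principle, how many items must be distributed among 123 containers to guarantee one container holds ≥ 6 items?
n = (6 − 1)·123 + 1 = 616

By the generalised pigeonhole principle, to guarantee some box contains ≥ r objects we need more than (r − 1) · k objects total. Threshold: n = (r − 1) · k + 1. With r = 6 and k = 123: n = 5 · 123 + 1 = 615 + 1 = 616. For n = 615 = 5 · 123, we can put exactly 5 objects in every box, avoiding 6 in any single one — so 616 is tight.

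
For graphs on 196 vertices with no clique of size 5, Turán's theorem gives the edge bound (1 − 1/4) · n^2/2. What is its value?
Turán density bound = (3/4) · 196^2/2 = 14406

Turán's theorem: ex(n, K_{r+1}) is achieved by the complete r-partite Turán graph T(n, r) with parts as balanced as possible, and is at most (1 − 1/r) · n^2/2. For r = 4, n = 196: the density bound is (3/4) · 38416/2 = 14406. Since 4 ∣ 196, the Turán graph T(196, 4) has parts of equal size 49, and its edge count e(T(196, 4)) = 14406 attains the density bound exactly.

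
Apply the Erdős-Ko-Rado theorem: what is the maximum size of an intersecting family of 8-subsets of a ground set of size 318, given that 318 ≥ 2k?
max |F| = C(317, 7) = 59705636264508

Erdős-Ko-Rado (1961): when n ≥ 2k, max |F| = C(n−1, k−1). The bound is attained by the star {A : i ∈ A} for any fixed i ∈ [n]. Here C(318−1, 8−1) = C(317, 7) = 59705636264508.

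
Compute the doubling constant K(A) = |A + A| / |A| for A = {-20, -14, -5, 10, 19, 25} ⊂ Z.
K = |A + A| / |A| = 17/6

Enumerate A + A = {a + b : a, b ∈ A}. With |A| = 6, there are |A|^2 = 36 ordered sum pairs; collecting distinct values, A + A = {-40, -34, -28, -25, -19, -10, -4, -1, 5, 11, 14, 20, 29, 35, 38, 44, 50}, so |A + A| = 17. Thus K = 17/6. For comparison, the minimum possible |A + A| over all 6-element sets is 2·6 − 1 = 11 (so min K = 11/6), attained only by arithmetic progressions.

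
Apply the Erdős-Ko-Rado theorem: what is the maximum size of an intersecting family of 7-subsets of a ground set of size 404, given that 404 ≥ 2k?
max |F| = C(403, 6) = 5731376445340

The Erdős-Ko-Rado theorem states: for n ≥ 2k, an intersecting family of k-subsets of an n-element set has size at most C(n − 1, k − 1), with equality for 'star' families {A ⊆ [n] : |A| = k, i ∈ A} (fix an element i). For n = 404, k = 7: C(403, 6) = 5731376445340.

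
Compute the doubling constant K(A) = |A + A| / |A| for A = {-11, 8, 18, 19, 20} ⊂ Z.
K = |A + A| / |A| = 14/5

Enumerate A + A = {a + b : a, b ∈ A}. With |A| = 5, there are |A|^2 = 25 ordered sum pairs; collecting distinct values, A + A = {-22, -3, 7, 8, 9, 16, 26, 27, 28, 36, 37, 38, 39, 40}, so |A + A| = 14. Thus K = 14/5. For comparison, the minimum possible |A + A| over all 5-element sets is 2·5 − 1 = 9 (so min K = 9/5), attained only by arithmetic progressions.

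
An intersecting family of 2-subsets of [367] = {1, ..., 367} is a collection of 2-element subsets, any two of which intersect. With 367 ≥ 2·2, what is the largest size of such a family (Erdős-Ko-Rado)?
max |F| = C(366, 1) = 366

The Erdős-Ko-Rado theorem states: for n ≥ 2k, an intersecting family of k-subsets of an n-element set has size at most C(n − 1, k − 1), with equality for 'star' families {A ⊆ [n] : |A| = k, i ∈ A} (fix an element i). For n = 367, k = 2: C(366, 1) = 366.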